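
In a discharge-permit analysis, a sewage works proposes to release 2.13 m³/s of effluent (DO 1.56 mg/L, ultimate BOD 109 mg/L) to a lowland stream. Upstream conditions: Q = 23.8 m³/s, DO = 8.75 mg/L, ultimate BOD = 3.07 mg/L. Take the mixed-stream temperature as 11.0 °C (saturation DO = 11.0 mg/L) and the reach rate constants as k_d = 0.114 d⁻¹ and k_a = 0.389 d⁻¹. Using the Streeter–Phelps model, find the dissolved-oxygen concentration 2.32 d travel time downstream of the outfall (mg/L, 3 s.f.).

Mixed DO = (23.8×8.75 + 2.13×1.56)/(23.8+2.13) = 211.6/25.93 = 8.159 mg/L.
Mixed L₀ = (23.8×3.07 + 2.13×109)/(25.93) = 305.2/25.93 = 11.77 mg/L.
Initial deficit D₀ = C_s − DO₀ = 11.0 − 8.159 = 2.841 mg/L.
D(2.32) = [0.114×11.77/(0.389−0.114)](e^(−0.114×2.32) − e^(−0.389×2.32)) + 2.841 e^(−0.389×2.32)
= 4.880 × (0.7676 − 0.4056) + 2.841 × 0.4056 = 2.919 mg/L.
DO = 11.0 − 2.919 = 8.081 mg/L.

DO ≈ 8.08 mg/L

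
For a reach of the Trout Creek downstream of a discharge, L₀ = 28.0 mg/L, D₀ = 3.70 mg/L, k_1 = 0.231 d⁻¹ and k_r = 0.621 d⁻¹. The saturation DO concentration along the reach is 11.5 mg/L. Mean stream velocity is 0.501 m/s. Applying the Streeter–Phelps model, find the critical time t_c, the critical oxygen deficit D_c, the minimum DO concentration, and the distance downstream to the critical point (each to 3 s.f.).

t_c ≈ 1.89 d; D_c ≈ 6.73 mg/L; min DO ≈ 4.77 mg/L; x_c ≈ 81.7 km

t_c = [1/(k_r−k_1)] ln[(k_r/k_1)(1 − D₀(k_r−k_1)/(k_1 L₀))]
= [1/(0.621−0.231)] ln[(0.621/0.231)(1 − 3.70×0.3900/(0.231×28.0))]
= (1/0.3900) ln[2.688 × 0.7769] = 2.564 × ln(2.089) = 2.564 × 0.7365 = 1.888 d.
D_c = (k_1/k_r) L₀ e^(−k_1 t_c) = (0.231/0.621) × 28.0 × e^(−0.231×1.888) = 0.3720 × 28.0 × 0.6465 = 6.733 mg/L.
Minimum DO = C_s − D_c = 11.5 − 6.733 = 4.767 mg/L.
x_c = v t_c = 0.501 m/s × 1.888 d × 86400 s/d = 81740 m ≈ 81.7 km.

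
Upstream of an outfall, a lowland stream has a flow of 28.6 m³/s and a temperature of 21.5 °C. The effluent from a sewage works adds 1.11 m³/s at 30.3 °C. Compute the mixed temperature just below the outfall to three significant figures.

Flow-weighted mixing: C = (Q_r C_r + Q_w C_w)/(Q_r + Q_w)
= (28.6×21.5 + 1.11×30.3)/(28.6 + 1.11) = 648.5/29.71 = 21.83 °C.

21.8 °C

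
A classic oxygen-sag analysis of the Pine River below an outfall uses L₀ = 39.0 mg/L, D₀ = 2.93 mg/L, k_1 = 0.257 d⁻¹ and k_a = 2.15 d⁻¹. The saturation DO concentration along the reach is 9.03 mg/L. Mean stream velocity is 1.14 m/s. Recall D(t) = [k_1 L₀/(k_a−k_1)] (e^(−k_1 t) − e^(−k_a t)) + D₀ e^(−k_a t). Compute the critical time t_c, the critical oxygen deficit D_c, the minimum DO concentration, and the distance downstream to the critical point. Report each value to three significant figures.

t_c ≈ 0.696 d; D_c ≈ 3.90 mg/L; min DO ≈ 5.13 mg/L; x_c ≈ 68.6 km

With k_a/k_1 = 8.366 and 1 − D₀(k_a−k_1)/(k_1 L₀) = 0.4466,
t_c = ln(8.366 × 0.4466) / (2.15 − 0.257) = ln(3.736) / 1.893 = 1.318/1.893 = 0.6963 d.
L(t_c) = L₀ e^(−k_1 t_c) = 39.0 × 0.8361 = 32.61 mg/L, and at the critical point k_a D_c = k_1 L, so D_c = (0.257/2.15) × 32.61 = 3.898 mg/L.
Minimum DO = C_s − D_c = 9.03 − 3.898 = 5.132 mg/L.
x_c = v t_c = 1.14 m/s × 0.6963 d × 86400 s/d = 68580 m ≈ 68.6 km.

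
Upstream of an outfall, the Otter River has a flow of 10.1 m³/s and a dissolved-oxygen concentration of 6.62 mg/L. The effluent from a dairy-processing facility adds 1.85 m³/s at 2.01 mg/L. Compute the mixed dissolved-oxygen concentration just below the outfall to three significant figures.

Flow-weighted mixing: C = (Q_r C_r + Q_w C_w)/(Q_r + Q_w)
= (10.1×6.62 + 1.85×2.01)/(10.1 + 1.85) = 70.58/11.95 = 5.906 mg/L.

5.91 mg/L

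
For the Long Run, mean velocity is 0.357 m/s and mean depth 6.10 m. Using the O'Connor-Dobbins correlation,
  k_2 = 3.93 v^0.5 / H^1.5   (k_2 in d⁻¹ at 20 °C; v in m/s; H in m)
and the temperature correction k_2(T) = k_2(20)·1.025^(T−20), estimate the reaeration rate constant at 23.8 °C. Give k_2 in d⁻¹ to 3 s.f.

k_2 ≈ 0.171 d⁻¹

k_2(20) = 3.93 × 0.357^0.5 / 6.10^1.5 = 3.93 × 0.5975 / 15.07 = 0.1559 d⁻¹.
k_2(23.8) = 0.1559 × 1.025^(23.8−20) = 0.1559 × 1.098 = 0.1712 d⁻¹.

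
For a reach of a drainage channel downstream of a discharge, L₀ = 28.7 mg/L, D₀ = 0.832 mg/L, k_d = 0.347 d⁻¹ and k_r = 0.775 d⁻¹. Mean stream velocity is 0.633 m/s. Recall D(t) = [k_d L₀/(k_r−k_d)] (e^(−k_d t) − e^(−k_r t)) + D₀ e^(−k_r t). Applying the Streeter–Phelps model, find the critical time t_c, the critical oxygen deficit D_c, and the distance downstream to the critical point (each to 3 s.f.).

With k_r/k_d = 2.233 and 1 − D₀(k_r−k_d)/(k_d L₀) = 0.9642,
t_c = ln(2.233 × 0.9642) / (0.775 − 0.347) = ln(2.154) / 0.4280 = 0.7671/0.4280 = 1.792 d.
D_c = (k_d/k_r) L₀ e^(−k_d t_c) = (0.347/0.775) × 28.7 × e^(−0.347×1.792) = 0.4477 × 28.7 × 0.5369 = 6.899 mg/L.
x_c = v t_c = 0.633 m/s × 1.792 d × 86400 s/d = 98030 m ≈ 98.0 km.

t_c ≈ 1.79 d; D_c ≈ 6.90 mg/L; x_c ≈ 98.0 km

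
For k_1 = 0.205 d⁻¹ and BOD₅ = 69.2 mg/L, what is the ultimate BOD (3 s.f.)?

BOD₅ = L₀(1 − e^(−5k_1)) ⇒ L₀ = BOD₅ / (1 − e^(−5×0.205))
= 69.2 / (1 − 0.3588) = 69.2 / 0.6412 = 107.9 mg/L.

L₀ ≈ 108 mg/L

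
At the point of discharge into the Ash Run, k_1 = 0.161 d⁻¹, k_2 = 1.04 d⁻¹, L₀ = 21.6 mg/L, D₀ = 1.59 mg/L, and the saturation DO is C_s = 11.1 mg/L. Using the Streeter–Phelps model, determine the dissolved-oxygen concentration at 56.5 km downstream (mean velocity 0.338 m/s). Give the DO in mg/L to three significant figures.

Travel time t = x/v = 56.5 km / (0.338 m/s) = 56500 m / 0.338 m/s = 167200 s = 1.935 d.
k_1 L₀/(k_2−k_1) = 0.161×21.6/(1.04−0.161) = 3.478/0.8790 = 3.956 mg/L.
e^(−k_1 t) = e^(−0.161×1.935) = 0.7324; e^(−k_2 t) = e^(−1.04×1.935) = 0.1337.
D = 3.956 × (0.7324 − 0.1337) + 1.59 × 0.1337 = 2.368 + 0.2126 = 2.581 mg/L.
DO = C_s − D = 11.1 − 2.581 = 8.519 mg/L.

DO ≈ 8.52 mg/L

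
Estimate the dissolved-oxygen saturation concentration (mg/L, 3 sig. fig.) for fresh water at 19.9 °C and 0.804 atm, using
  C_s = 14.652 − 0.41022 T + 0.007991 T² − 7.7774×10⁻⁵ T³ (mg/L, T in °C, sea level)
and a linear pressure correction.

C_s ≈ 7.27 mg/L

At sea level: C_s = 14.652 − 0.41022×19.9 + 0.007991×19.9² − 7.7774×10⁻⁵×19.9³ = 9.040 mg/L.
Pressure correction: C_s' = 9.040 × 0.804 = 7.268 mg/L.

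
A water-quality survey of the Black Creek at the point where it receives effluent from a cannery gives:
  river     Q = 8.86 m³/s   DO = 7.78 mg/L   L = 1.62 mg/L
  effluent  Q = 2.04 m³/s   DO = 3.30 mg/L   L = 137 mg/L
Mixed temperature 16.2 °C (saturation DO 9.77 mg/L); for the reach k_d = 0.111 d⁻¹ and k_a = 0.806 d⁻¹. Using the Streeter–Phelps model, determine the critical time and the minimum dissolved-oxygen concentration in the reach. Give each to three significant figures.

Mixed DO = (8.86×7.78 + 2.04×3.30)/(8.86+2.04) = 75.66/10.90 = 6.942 mg/L.
Mixed L₀ = (8.86×1.62 + 2.04×137)/(10.90) = 293.8/10.90 = 26.96 mg/L.
Initial deficit D₀ = C_s − DO₀ = 9.77 − 6.942 = 2.828 mg/L.
t_c = (1/0.6950) ln[(0.806/0.111)(1 − 2.828×0.6950/(0.111×26.96))] = 1.439 × ln(2.491) = 1.313 d.
D_c = (0.111/0.806) × 26.96 × e^(−0.111×1.313) = 0.1377 × 26.96 × 0.8644 = 3.209 mg/L.
Minimum DO = 9.77 − 3.209 = 6.561 mg/L.

t_c ≈ 1.31 d; minimum DO ≈ 6.56 mg/L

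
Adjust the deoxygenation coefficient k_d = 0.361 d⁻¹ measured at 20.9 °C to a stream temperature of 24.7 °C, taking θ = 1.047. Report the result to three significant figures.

k_d ≈ 0.430 d⁻¹

k_d(T₂) = k_d(T₁) · θ^(T₂−T₁) = 0.361 × 1.047^(24.7−20.9)
= 0.361 × 1.047^3.80 = 0.361 × 1.191 = 0.4298 d⁻¹.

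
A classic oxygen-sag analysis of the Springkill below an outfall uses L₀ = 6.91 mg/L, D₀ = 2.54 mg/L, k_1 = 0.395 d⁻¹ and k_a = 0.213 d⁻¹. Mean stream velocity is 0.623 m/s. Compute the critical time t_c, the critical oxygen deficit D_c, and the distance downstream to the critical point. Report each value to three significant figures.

t_c = [1/(k_a−k_1)] ln[(k_a/k_1)(1 − D₀(k_a−k_1)/(k_1 L₀))]
= [1/(0.213−0.395)] ln[(0.213/0.395)(1 − 2.54×-0.1820/(0.395×6.91))]
= (1/-0.1820) ln[0.5392 × 1.169] = -5.495 × ln(0.6306) = -5.495 × -0.4611 = 2.534 d.
D_c = (k_1/k_a) L₀ e^(−k_1 t_c) = (0.395/0.213) × 6.91 × e^(−0.395×2.534) = 1.854 × 6.91 × 0.3676 = 4.710 mg/L.
x_c = v t_c = 0.623 m/s × 2.534 d × 86400 s/d = 136400 m ≈ 136 km.

t_c ≈ 2.53 d; D_c ≈ 4.71 mg/L; x_c ≈ 136 km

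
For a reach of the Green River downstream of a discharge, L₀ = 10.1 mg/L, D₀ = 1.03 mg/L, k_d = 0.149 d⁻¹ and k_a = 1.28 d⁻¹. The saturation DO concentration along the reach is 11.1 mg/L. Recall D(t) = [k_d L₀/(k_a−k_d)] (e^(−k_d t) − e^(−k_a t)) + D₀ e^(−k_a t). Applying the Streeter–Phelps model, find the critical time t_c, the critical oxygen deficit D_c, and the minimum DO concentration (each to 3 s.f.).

t_c ≈ 0.586 d; D_c ≈ 1.08 mg/L; min DO ≈ 10.0 mg/L

With k_a/k_d = 8.591 and 1 − D₀(k_a−k_d)/(k_d L₀) = 0.2259,
t_c = ln(8.591 × 0.2259) / (1.28 − 0.149) = ln(1.941) / 1.131 = 0.6630/1.131 = 0.5862 d.
D_c = (k_d/k_a) L₀ e^(−k_d t_c) = (0.149/1.28) × 10.1 × e^(−0.149×0.5862) = 0.1164 × 10.1 × 0.9164 = 1.077 mg/L.
Minimum DO = C_s − D_c = 11.1 − 1.077 = 10.02 mg/L.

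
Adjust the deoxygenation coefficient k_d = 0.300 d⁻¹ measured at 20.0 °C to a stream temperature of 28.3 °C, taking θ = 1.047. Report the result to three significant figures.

k_d(T₂) = k_d(T₁) · θ^(T₂−T₁) = 0.300 × 1.047^(28.3−20.0)
= 0.300 × 1.047^8.30 = 0.300 × 1.464 = 0.4392 d⁻¹.

k_d ≈ 0.439 d⁻¹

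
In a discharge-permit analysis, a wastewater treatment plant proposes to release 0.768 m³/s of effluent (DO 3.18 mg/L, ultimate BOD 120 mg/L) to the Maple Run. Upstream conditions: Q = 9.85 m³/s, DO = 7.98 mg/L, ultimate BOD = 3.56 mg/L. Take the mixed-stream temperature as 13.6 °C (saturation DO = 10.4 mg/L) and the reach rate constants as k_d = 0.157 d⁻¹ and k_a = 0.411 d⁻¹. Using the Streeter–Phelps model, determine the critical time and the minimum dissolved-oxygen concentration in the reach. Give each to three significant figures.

t_c ≈ 1.95 d; minimum DO ≈ 7.03 mg/L

Mixed DO = (9.85×7.98 + 0.768×3.18)/(9.85+0.768) = 81.05/10.62 = 7.633 mg/L.
Mixed L₀ = (9.85×3.56 + 0.768×120)/(10.62) = 127.2/10.62 = 11.98 mg/L.
Initial deficit D₀ = C_s − DO₀ = 10.4 − 7.633 = 2.767 mg/L.
t_c = (1/0.2540) ln[(0.411/0.157)(1 − 2.767×0.2540/(0.157×11.98))] = 3.937 × ln(1.640) = 1.947 d.
D_c = (0.157/0.411) × 11.98 × e^(−0.157×1.947) = 0.3820 × 11.98 × 0.7366 = 3.372 mg/L.
Minimum DO = 10.4 − 3.372 = 7.028 mg/L.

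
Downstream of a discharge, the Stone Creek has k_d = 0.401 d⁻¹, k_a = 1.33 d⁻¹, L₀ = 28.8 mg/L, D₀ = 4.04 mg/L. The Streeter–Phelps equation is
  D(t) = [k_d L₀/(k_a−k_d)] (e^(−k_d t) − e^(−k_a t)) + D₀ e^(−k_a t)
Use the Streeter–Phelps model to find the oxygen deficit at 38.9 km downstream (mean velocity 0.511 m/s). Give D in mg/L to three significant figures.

Travel time t = x/v = 38.9 km / (0.511 m/s) = 38900 m / 0.511 m/s = 76130 s = 0.8811 d.
k_d L₀/(k_a−k_d) = 0.401×28.8/(1.33−0.401) = 11.55/0.9290 = 12.43 mg/L.
e^(−k_d t) = e^(−0.401×0.8811) = 0.7024; e^(−k_a t) = e^(−1.33×0.8811) = 0.3098.
D = 12.43 × (0.7024 − 0.3098) + 4.04 × 0.3098 = 4.880 + 1.252 = 6.132 mg/L.

D ≈ 6.13 mg/L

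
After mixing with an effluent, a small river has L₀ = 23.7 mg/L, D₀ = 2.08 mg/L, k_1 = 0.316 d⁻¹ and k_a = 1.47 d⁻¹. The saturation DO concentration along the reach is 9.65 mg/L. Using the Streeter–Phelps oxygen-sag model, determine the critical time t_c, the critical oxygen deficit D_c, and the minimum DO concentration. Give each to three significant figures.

t_c ≈ 0.997 d; D_c ≈ 3.72 mg/L; min DO ≈ 5.93 mg/L

With k_a/k_1 = 4.652 and 1 − D₀(k_a−k_1)/(k_1 L₀) = 0.6795,
t_c = ln(4.652 × 0.6795) / (1.47 − 0.316) = ln(3.161) / 1.154 = 1.151/1.154 = 0.9973 d.
L(t_c) = L₀ e^(−k_1 t_c) = 23.7 × 0.7297 = 17.29 mg/L, and at the critical point k_a D_c = k_1 L, so D_c = (0.316/1.47) × 17.29 = 3.718 mg/L.
Minimum DO = C_s − D_c = 9.65 − 3.718 = 5.932 mg/L.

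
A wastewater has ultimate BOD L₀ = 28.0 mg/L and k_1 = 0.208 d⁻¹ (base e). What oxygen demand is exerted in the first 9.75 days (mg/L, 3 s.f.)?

y ≈ 24.3 mg/L

y_t = L₀(1 − e^(−k_1 t)) = 28.0 × (1 − e^(−0.208×9.75))
= 28.0 × (1 − 0.1316) = 28.0 × 0.8684 = 24.32 mg/L.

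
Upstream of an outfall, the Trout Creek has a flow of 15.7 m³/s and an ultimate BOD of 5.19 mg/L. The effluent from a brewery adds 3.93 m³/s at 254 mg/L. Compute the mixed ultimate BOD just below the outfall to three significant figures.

55.0 mg/L

Flow-weighted mixing: C = (Q_r C_r + Q_w C_w)/(Q_r + Q_w)
= (15.7×5.19 + 3.93×254)/(15.7 + 3.93) = 1080/19.63 = 55.00 mg/L.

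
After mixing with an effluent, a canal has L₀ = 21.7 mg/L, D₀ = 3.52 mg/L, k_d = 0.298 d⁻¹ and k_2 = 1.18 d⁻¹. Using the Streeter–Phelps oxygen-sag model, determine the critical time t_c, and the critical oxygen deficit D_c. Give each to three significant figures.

t_c ≈ 0.819 d; D_c ≈ 4.29 mg/L

At the critical point dD/dt = 0, so k_d L₀ e^(−k_d t) = k_2 D. Substituting D(t) from the Streeter–Phelps equation and solving for t gives
t_c = ln[(k_2/k_d)(1 − D₀(k_2−k_d)/(k_d L₀))] / (k_2−k_d).
Here k_2−k_d = 0.8820 d⁻¹ and 1 − D₀(k_2−k_d)/(k_d L₀) = 1 − 3.52×0.8820/(0.298×21.7) = 0.5199, so
t_c = ln(3.960 × 0.5199) / 0.8820 = 0.7220 / 0.8820 = 0.8187 d.
L(t_c) = L₀ e^(−k_d t_c) = 21.7 × 0.7835 = 17.00 mg/L, and at the critical point k_2 D_c = k_d L, so D_c = (0.298/1.18) × 17.00 = 4.294 mg/L.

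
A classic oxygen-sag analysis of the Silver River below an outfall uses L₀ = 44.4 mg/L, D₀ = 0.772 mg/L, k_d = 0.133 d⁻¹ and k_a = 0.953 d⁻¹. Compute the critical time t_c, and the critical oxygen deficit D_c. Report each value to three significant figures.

t_c ≈ 2.26 d; D_c ≈ 4.59 mg/L

With k_a/k_d = 7.165 and 1 − D₀(k_a−k_d)/(k_d L₀) = 0.8928,
t_c = ln(7.165 × 0.8928) / (0.953 − 0.133) = ln(6.397) / 0.8200 = 1.856/0.8200 = 2.263 d.
L(t_c) = L₀ e^(−k_d t_c) = 44.4 × 0.7401 = 32.86 mg/L, and at the critical point k_a D_c = k_d L, so D_c = (0.133/0.953) × 32.86 = 4.586 mg/L.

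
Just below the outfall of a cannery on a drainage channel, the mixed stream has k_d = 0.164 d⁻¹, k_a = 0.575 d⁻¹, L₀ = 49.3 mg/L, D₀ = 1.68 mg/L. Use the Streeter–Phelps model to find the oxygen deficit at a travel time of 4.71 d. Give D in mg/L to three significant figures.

D ≈ 7.89 mg/L

k_d L₀/(k_a−k_d) = 0.164×49.3/(0.575−0.164) = 8.085/0.4110 = 19.67 mg/L.
e^(−k_d t) = e^(−0.164×4.710) = 0.4619; e^(−k_a t) = e^(−0.575×4.710) = 0.06665.
D = 19.67 × (0.4619 − 0.06665) + 1.68 × 0.06665 = 7.775 + 0.1120 = 7.887 mg/L.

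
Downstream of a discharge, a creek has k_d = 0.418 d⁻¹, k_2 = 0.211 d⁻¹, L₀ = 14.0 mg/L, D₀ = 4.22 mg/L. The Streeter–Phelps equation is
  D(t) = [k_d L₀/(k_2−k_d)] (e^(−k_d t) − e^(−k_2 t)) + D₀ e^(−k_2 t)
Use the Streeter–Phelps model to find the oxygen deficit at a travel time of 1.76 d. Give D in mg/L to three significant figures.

k_d L₀/(k_2−k_d) = 0.418×14.0/(0.211−0.418) = 5.852/-0.2070 = -28.27 mg/L.
e^(−k_d t) = e^(−0.418×1.760) = 0.4792; e^(−k_2 t) = e^(−0.211×1.760) = 0.6898.
D = -28.27 × (0.4792 − 0.6898) + 4.22 × 0.6898 = 5.954 + 2.911 = 8.865 mg/L.

D ≈ 8.87 mg/L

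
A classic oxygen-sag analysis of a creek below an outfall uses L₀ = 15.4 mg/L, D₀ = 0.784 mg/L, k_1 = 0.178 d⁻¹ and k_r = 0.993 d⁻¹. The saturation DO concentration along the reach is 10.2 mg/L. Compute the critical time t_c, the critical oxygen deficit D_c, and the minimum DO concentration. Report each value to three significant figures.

t_c = [1/(k_r−k_1)] ln[(k_r/k_1)(1 − D₀(k_r−k_1)/(k_1 L₀))]
= [1/(0.993−0.178)] ln[(0.993/0.178)(1 − 0.784×0.8150/(0.178×15.4))]
= (1/0.8150) ln[5.579 × 0.7669] = 1.227 × ln(4.278) = 1.227 × 1.454 = 1.784 d.
D_c = (k_1/k_r) L₀ e^(−k_1 t_c) = (0.178/0.993) × 15.4 × e^(−0.178×1.784) = 0.1793 × 15.4 × 0.7280 = 2.010 mg/L.
Minimum DO = C_s − D_c = 10.2 − 2.010 = 8.190 mg/L.

t_c ≈ 1.78 d; D_c ≈ 2.01 mg/L; min DO ≈ 8.19 mg/L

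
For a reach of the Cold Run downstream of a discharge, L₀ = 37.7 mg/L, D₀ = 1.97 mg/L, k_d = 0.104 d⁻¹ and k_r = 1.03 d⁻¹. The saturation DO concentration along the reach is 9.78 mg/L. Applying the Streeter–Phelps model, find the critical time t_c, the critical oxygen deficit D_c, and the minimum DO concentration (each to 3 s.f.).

At the critical point dD/dt = 0, so k_d L₀ e^(−k_d t) = k_r D. Substituting D(t) from the Streeter–Phelps equation and solving for t gives
t_c = ln[(k_r/k_d)(1 − D₀(k_r−k_d)/(k_d L₀))] / (k_r−k_d).
Here k_r−k_d = 0.9260 d⁻¹ and 1 − D₀(k_r−k_d)/(k_d L₀) = 1 − 1.97×0.9260/(0.104×37.7) = 0.5347, so
t_c = ln(9.904 × 0.5347) / 0.9260 = 1.667 / 0.9260 = 1.800 d.
D_c = (k_d/k_r) L₀ e^(−k_d t_c) = (0.104/1.03) × 37.7 × e^(−0.104×1.800) = 0.1010 × 37.7 × 0.8293 = 3.157 mg/L.
Minimum DO = C_s − D_c = 9.78 − 3.157 = 6.623 mg/L.

t_c ≈ 1.80 d; D_c ≈ 3.16 mg/L; min DO ≈ 6.62 mg/L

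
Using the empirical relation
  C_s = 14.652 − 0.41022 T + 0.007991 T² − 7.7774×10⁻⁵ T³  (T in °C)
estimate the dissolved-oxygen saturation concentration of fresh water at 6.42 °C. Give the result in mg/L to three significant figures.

C_s = 14.652 − 0.41022×6.42 + 0.007991×6.42² − 7.7774×10⁻⁵×6.42³ = 12.33 mg/L.

C_s ≈ 12.3 mg/L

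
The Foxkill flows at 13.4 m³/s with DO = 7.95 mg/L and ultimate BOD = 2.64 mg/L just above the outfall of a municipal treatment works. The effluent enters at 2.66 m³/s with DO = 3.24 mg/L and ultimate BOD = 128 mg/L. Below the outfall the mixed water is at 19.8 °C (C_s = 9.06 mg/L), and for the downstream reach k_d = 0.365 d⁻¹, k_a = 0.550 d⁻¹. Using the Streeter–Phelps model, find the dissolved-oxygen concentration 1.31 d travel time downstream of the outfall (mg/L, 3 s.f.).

DO ≈ 1.98 mg/L

Mixed DO = (13.4×7.95 + 2.66×3.24)/(13.4+2.66) = 115.1/16.06 = 7.170 mg/L.
Mixed L₀ = (13.4×2.64 + 2.66×128)/(16.06) = 375.9/16.06 = 23.40 mg/L.
Initial deficit D₀ = C_s − DO₀ = 9.06 − 7.170 = 1.890 mg/L.
D(1.31) = [0.365×23.40/(0.550−0.365)](e^(−0.365×1.31) − e^(−0.550×1.31)) + 1.890 e^(−0.550×1.31)
= 46.17 × (0.6199 − 0.4865) + 1.890 × 0.4865 = 7.080 mg/L.
DO = 9.06 − 7.080 = 1.980 mg/L.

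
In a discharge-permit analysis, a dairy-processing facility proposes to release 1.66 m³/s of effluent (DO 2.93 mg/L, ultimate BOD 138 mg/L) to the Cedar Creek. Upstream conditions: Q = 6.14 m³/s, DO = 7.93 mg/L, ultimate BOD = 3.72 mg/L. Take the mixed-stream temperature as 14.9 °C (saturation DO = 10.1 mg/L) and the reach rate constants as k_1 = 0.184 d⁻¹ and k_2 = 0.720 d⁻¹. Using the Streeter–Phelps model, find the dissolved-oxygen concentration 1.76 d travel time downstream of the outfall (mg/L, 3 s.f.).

DO ≈ 4.29 mg/L

Mixed DO = (6.14×7.93 + 1.66×2.93)/(6.14+1.66) = 53.55/7.800 = 6.866 mg/L.
Mixed L₀ = (6.14×3.72 + 1.66×138)/(7.800) = 251.9/7.800 = 32.30 mg/L.
Initial deficit D₀ = C_s − DO₀ = 10.1 − 6.866 = 3.234 mg/L.
D(1.76) = [0.184×32.30/(0.720−0.184)](e^(−0.184×1.76) − e^(−0.720×1.76)) + 3.234 e^(−0.720×1.76)
= 11.09 × (0.7234 − 0.2816) + 3.234 × 0.2816 = 5.809 mg/L.
DO = 10.1 − 5.809 = 4.291 mg/L.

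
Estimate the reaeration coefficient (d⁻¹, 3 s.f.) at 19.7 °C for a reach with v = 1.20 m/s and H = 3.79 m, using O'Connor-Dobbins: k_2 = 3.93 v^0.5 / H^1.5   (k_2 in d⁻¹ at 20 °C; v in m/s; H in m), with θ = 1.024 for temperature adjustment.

k_2 ≈ 0.579 d⁻¹

k_2(20) = 3.93 × 1.20^0.5 / 3.79^1.5 = 3.93 × 1.095 / 7.378 = 0.5835 d⁻¹.
k_2(19.7) = 0.5835 × 1.024^(19.7−20) = 0.5835 × 0.9929 = 0.5793 d⁻¹.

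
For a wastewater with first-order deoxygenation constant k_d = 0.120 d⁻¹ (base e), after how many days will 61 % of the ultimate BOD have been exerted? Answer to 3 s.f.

t ≈ 7.85 d

y/L₀ = 1 − e^(−k_d t) = 0.61 ⇒ e^(−k_d t) = 0.390
t = −ln(0.390) / 0.120 = 0.9416 / 0.120 = 7.847 d.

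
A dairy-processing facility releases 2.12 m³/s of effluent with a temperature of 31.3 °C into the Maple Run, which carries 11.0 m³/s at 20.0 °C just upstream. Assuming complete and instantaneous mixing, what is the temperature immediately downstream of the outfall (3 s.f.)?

Flow-weighted mixing: C = (Q_r C_r + Q_w C_w)/(Q_r + Q_w)
= (11.0×20.0 + 2.12×31.3)/(11.0 + 2.12) = 286.4/13.12 = 21.83 °C.

21.8 °C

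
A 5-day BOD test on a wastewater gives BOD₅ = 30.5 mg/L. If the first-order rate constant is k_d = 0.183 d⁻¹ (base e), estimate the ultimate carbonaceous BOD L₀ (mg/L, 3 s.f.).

BOD₅ = L₀(1 − e^(−5k_d)) ⇒ L₀ = BOD₅ / (1 − e^(−5×0.183))
= 30.5 / (1 − 0.4005) = 30.5 / 0.5995 = 50.88 mg/L.

L₀ ≈ 50.9 mg/L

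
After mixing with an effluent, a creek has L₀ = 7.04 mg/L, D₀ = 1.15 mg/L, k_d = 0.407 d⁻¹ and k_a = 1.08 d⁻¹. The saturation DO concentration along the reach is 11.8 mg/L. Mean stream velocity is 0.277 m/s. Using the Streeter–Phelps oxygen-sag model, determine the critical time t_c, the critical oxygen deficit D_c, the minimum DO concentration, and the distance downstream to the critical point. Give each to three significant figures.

t_c ≈ 0.982 d; D_c ≈ 1.78 mg/L; min DO ≈ 10.0 mg/L; x_c ≈ 23.5 km

With k_a/k_d = 2.654 and 1 − D₀(k_a−k_d)/(k_d L₀) = 0.7299,
t_c = ln(2.654 × 0.7299) / (1.08 − 0.407) = ln(1.937) / 0.6730 = 0.6610/0.6730 = 0.9822 d.
L(t_c) = L₀ e^(−k_d t_c) = 7.04 × 0.6705 = 4.720 mg/L, and at the critical point k_a D_c = k_d L, so D_c = (0.407/1.08) × 4.720 = 1.779 mg/L.
Minimum DO = C_s − D_c = 11.8 − 1.779 = 10.02 mg/L.
x_c = v t_c = 0.277 m/s × 0.9822 d × 86400 s/d = 23510 m ≈ 23.5 km.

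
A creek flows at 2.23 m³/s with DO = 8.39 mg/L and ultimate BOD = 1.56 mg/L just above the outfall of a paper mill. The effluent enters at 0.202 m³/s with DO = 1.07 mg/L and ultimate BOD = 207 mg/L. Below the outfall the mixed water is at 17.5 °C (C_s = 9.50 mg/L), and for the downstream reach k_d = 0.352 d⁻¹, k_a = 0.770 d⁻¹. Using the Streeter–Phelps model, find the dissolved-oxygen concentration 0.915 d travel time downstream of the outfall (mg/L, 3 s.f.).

DO ≈ 5.04 mg/L

Mixed DO = (2.23×8.39 + 0.202×1.07)/(2.23+0.202) = 18.93/2.432 = 7.782 mg/L.
Mixed L₀ = (2.23×1.56 + 0.202×207)/(2.432) = 45.29/2.432 = 18.62 mg/L.
Initial deficit D₀ = C_s − DO₀ = 9.50 − 7.782 = 1.718 mg/L.
D(0.915) = [0.352×18.62/(0.770−0.352)](e^(−0.352×0.915) − e^(−0.770×0.915)) + 1.718 e^(−0.770×0.915)
= 15.68 × (0.7246 − 0.4943) + 1.718 × 0.4943 = 4.461 mg/L.
DO = 9.50 − 4.461 = 5.039 mg/L.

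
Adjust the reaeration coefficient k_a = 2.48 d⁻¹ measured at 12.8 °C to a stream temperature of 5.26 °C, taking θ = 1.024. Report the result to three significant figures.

k_a ≈ 2.07 d⁻¹

k_a(T₂) = k_a(T₁) · θ^(T₂−T₁) = 2.48 × 1.024^(5.26−12.8)
= 2.48 × 1.024^-7.54 = 2.48 × 0.8363 = 2.074 d⁻¹.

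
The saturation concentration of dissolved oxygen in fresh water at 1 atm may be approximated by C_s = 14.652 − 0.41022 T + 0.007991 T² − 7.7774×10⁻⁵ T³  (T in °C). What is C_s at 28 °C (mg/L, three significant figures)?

C_s = 14.652 − 0.41022×28 + 0.007991×28² − 7.7774×10⁻⁵×28³ = 7.723 mg/L.

C_s ≈ 7.72 mg/L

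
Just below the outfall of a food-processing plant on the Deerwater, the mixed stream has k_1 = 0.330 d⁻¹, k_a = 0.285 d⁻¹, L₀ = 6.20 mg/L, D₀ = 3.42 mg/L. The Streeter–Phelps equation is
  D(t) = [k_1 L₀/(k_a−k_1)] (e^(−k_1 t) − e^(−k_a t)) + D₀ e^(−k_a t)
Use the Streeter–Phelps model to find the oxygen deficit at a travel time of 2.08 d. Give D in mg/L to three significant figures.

D ≈ 4.14 mg/L

k_1 L₀/(k_a−k_1) = 0.330×6.20/(0.285−0.330) = 2.046/-0.04500 = -45.47 mg/L.
e^(−k_1 t) = e^(−0.330×2.080) = 0.5034; e^(−k_a t) = e^(−0.285×2.080) = 0.5528.
D = -45.47 × (0.5034 − 0.5528) + 3.42 × 0.5528 = 2.246 + 1.890 = 4.136 mg/L.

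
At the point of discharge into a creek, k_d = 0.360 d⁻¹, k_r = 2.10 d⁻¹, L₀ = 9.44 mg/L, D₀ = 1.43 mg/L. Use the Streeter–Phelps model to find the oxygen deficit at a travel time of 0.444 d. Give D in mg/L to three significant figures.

k_d L₀/(k_r−k_d) = 0.360×9.44/(2.10−0.360) = 3.398/1.740 = 1.953 mg/L.
e^(−k_d t) = e^(−0.360×0.4440) = 0.8523; e^(−k_r t) = e^(−2.10×0.4440) = 0.3936.
D = 1.953 × (0.8523 − 0.3936) + 1.43 × 0.3936 = 0.8958 + 0.5629 = 1.459 mg/L.

D ≈ 1.46 mg/L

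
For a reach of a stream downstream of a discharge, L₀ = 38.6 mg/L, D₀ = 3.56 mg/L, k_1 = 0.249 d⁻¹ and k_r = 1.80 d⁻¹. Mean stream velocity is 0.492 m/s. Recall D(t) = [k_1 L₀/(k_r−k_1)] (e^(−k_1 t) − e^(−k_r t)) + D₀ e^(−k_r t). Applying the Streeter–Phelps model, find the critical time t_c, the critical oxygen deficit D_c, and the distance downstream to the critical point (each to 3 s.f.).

t_c ≈ 0.724 d; D_c ≈ 4.46 mg/L; x_c ≈ 30.8 km

t_c = [1/(k_r−k_1)] ln[(k_r/k_1)(1 − D₀(k_r−k_1)/(k_1 L₀))]
= [1/(1.80−0.249)] ln[(1.80/0.249)(1 − 3.56×1.551/(0.249×38.6))]
= (1/1.551) ln[7.229 × 0.4255] = 0.6447 × ln(3.076) = 0.6447 × 1.124 = 0.7245 d.
L(t_c) = L₀ e^(−k_1 t_c) = 38.6 × 0.8349 = 32.23 mg/L, and at the critical point k_r D_c = k_1 L, so D_c = (0.249/1.80) × 32.23 = 4.458 mg/L.
x_c = v t_c = 0.492 m/s × 0.7245 d × 86400 s/d = 30800 m ≈ 30.8 km.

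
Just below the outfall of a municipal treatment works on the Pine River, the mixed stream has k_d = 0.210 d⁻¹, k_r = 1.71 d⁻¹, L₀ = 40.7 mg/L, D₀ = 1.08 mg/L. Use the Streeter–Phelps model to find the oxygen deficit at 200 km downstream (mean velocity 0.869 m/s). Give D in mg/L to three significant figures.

Travel time t = x/v = 200 km / (0.869 m/s) = 200000 m / 0.869 m/s = 230100 s = 2.664 d.
k_d L₀/(k_r−k_d) = 0.210×40.7/(1.71−0.210) = 8.547/1.500 = 5.698 mg/L.
e^(−k_d t) = e^(−0.210×2.664) = 0.5716; e^(−k_r t) = e^(−1.71×2.664) = 0.01051.
D = 5.698 × (0.5716 − 0.01051) + 1.08 × 0.01051 = 3.197 + 0.01136 = 3.208 mg/L.

D ≈ 3.21 mg/L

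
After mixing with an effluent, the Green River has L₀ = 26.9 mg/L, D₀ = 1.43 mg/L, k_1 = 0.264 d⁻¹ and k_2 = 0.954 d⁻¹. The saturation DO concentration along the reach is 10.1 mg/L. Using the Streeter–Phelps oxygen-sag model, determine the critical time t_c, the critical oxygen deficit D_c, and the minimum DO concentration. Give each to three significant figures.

At the critical point dD/dt = 0, so k_1 L₀ e^(−k_1 t) = k_2 D. Substituting D(t) from the Streeter–Phelps equation and solving for t gives
t_c = ln[(k_2/k_1)(1 − D₀(k_2−k_1)/(k_1 L₀))] / (k_2−k_1).
Here k_2−k_1 = 0.6900 d⁻¹ and 1 − D₀(k_2−k_1)/(k_1 L₀) = 1 − 1.43×0.6900/(0.264×26.9) = 0.8611, so
t_c = ln(3.614 × 0.8611) / 0.6900 = 1.135 / 0.6900 = 1.645 d.
D_c = (k_1/k_2) L₀ e^(−k_1 t_c) = (0.264/0.954) × 26.9 × e^(−0.264×1.645) = 0.2767 × 26.9 × 0.6477 = 4.822 mg/L.
Minimum DO = C_s − D_c = 10.1 − 4.822 = 5.278 mg/L.

t_c ≈ 1.65 d; D_c ≈ 4.82 mg/L; min DO ≈ 5.28 mg/L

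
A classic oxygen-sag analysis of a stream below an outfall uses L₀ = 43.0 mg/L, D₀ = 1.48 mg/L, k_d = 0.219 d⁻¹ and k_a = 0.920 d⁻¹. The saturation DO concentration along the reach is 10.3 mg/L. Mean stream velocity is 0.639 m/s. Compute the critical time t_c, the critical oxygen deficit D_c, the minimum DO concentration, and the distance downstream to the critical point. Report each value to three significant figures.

t_c ≈ 1.88 d; D_c ≈ 6.78 mg/L; min DO ≈ 3.52 mg/L; x_c ≈ 104 km

At the critical point dD/dt = 0, so k_d L₀ e^(−k_d t) = k_a D. Substituting D(t) from the Streeter–Phelps equation and solving for t gives
t_c = ln[(k_a/k_d)(1 − D₀(k_a−k_d)/(k_d L₀))] / (k_a−k_d).
Here k_a−k_d = 0.7010 d⁻¹ and 1 − D₀(k_a−k_d)/(k_d L₀) = 1 − 1.48×0.7010/(0.219×43.0) = 0.8898, so
t_c = ln(4.201 × 0.8898) / 0.7010 = 1.319 / 0.7010 = 1.881 d.
L(t_c) = L₀ e^(−k_d t_c) = 43.0 × 0.6624 = 28.48 mg/L, and at the critical point k_a D_c = k_d L, so D_c = (0.219/0.920) × 28.48 = 6.780 mg/L.
Minimum DO = C_s − D_c = 10.3 − 6.780 = 3.520 mg/L.
x_c = v t_c = 0.639 m/s × 1.881 d × 86400 s/d = 103800 m ≈ 104 km.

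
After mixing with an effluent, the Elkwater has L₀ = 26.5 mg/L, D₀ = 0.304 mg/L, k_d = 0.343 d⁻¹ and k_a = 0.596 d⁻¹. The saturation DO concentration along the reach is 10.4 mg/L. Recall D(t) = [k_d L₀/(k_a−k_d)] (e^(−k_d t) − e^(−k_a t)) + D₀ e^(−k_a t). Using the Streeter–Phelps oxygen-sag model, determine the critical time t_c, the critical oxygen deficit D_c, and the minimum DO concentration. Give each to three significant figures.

At the critical point dD/dt = 0, so k_d L₀ e^(−k_d t) = k_a D. Substituting D(t) from the Streeter–Phelps equation and solving for t gives
t_c = ln[(k_a/k_d)(1 − D₀(k_a−k_d)/(k_d L₀))] / (k_a−k_d).
Here k_a−k_d = 0.2530 d⁻¹ and 1 − D₀(k_a−k_d)/(k_d L₀) = 1 − 0.304×0.2530/(0.343×26.5) = 0.9915, so
t_c = ln(1.738 × 0.9915) / 0.2530 = 0.5440 / 0.2530 = 2.150 d.
L(t_c) = L₀ e^(−k_d t_c) = 26.5 × 0.4783 = 12.67 mg/L, and at the critical point k_a D_c = k_d L, so D_c = (0.343/0.596) × 12.67 = 7.294 mg/L.
Minimum DO = C_s − D_c = 10.4 − 7.294 = 3.106 mg/L.

t_c ≈ 2.15 d; D_c ≈ 7.29 mg/L; min DO ≈ 3.11 mg/L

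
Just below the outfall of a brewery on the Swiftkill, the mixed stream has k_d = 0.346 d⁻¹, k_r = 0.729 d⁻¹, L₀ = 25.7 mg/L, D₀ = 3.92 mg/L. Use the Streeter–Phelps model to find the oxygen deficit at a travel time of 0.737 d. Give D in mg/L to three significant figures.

k_d L₀/(k_r−k_d) = 0.346×25.7/(0.729−0.346) = 8.892/0.3830 = 23.22 mg/L.
e^(−k_d t) = e^(−0.346×0.7370) = 0.7749; e^(−k_r t) = e^(−0.729×0.7370) = 0.5843.
D = 23.22 × (0.7749 − 0.5843) + 3.92 × 0.5843 = 4.425 + 2.291 = 6.715 mg/L.

D ≈ 6.72 mg/L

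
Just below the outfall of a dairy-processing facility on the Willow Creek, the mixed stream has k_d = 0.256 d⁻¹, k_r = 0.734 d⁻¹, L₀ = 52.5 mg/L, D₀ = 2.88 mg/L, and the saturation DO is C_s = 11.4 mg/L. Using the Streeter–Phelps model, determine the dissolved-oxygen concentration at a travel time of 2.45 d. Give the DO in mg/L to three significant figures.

DO ≈ 0.562 mg/L

k_d L₀/(k_r−k_d) = 0.256×52.5/(0.734−0.256) = 13.44/0.4780 = 28.12 mg/L.
e^(−k_d t) = e^(−0.256×2.450) = 0.5341; e^(−k_r t) = e^(−0.734×2.450) = 0.1656.
D = 28.12 × (0.5341 − 0.1656) + 2.88 × 0.1656 = 10.36 + 0.4769 = 10.84 mg/L.
DO = C_s − D = 11.4 − 10.84 = 0.5618 mg/L.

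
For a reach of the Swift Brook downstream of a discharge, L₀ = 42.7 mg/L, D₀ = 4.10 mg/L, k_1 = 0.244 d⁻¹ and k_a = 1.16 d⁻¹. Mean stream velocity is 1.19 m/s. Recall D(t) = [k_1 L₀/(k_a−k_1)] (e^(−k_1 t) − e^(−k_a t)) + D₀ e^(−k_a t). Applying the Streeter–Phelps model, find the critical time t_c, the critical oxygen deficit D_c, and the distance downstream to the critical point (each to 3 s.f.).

With k_a/k_1 = 4.754 and 1 − D₀(k_a−k_1)/(k_1 L₀) = 0.6395,
t_c = ln(4.754 × 0.6395) / (1.16 − 0.244) = ln(3.040) / 0.9160 = 1.112/0.9160 = 1.214 d.
D_c = (k_1/k_a) L₀ e^(−k_1 t_c) = (0.244/1.16) × 42.7 × e^(−0.244×1.214) = 0.2103 × 42.7 × 0.7436 = 6.679 mg/L.
x_c = v t_c = 1.19 m/s × 1.214 d × 86400 s/d = 124800 m ≈ 125 km.

t_c ≈ 1.21 d; D_c ≈ 6.68 mg/L; x_c ≈ 125 km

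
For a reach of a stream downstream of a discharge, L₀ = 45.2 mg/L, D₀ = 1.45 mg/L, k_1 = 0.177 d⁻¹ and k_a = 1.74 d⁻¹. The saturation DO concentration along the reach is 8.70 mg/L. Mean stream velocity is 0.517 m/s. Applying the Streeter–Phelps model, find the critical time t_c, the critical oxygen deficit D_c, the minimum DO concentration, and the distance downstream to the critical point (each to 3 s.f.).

t_c ≈ 1.25 d; D_c ≈ 3.69 mg/L; min DO ≈ 5.01 mg/L; x_c ≈ 55.8 km

With k_a/k_1 = 9.831 and 1 − D₀(k_a−k_1)/(k_1 L₀) = 0.7167,
t_c = ln(9.831 × 0.7167) / (1.74 − 0.177) = ln(7.046) / 1.563 = 1.952/1.563 = 1.249 d.
L(t_c) = L₀ e^(−k_1 t_c) = 45.2 × 0.8016 = 36.23 mg/L, and at the critical point k_a D_c = k_1 L, so D_c = (0.177/1.74) × 36.23 = 3.686 mg/L.
Minimum DO = C_s − D_c = 8.70 − 3.686 = 5.014 mg/L.
x_c = v t_c = 0.517 m/s × 1.249 d × 86400 s/d = 55800 m ≈ 55.8 km.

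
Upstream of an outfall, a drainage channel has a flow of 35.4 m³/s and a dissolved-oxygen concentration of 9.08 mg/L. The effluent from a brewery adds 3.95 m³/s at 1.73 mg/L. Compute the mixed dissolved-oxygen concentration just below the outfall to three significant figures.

8.34 mg/L

Flow-weighted mixing: C = (Q_r C_r + Q_w C_w)/(Q_r + Q_w)
= (35.4×9.08 + 3.95×1.73)/(35.4 + 3.95) = 328.3/39.35 = 8.342 mg/L.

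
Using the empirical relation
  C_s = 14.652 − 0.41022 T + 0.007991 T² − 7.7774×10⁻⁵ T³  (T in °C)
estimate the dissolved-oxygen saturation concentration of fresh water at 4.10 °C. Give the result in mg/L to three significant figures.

C_s ≈ 13.1 mg/L

C_s = 14.652 − 0.41022×4.10 + 0.007991×4.10² − 7.7774×10⁻⁵×4.10³ = 13.10 mg/L.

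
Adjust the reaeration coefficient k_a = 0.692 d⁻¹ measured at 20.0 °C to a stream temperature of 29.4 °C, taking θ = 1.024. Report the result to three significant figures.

k_a ≈ 0.865 d⁻¹

k_a(T₂) = k_a(T₁) · θ^(T₂−T₁) = 0.692 × 1.024^(29.4−20.0)
= 0.692 × 1.024^9.40 = 0.692 × 1.250 = 0.8648 d⁻¹.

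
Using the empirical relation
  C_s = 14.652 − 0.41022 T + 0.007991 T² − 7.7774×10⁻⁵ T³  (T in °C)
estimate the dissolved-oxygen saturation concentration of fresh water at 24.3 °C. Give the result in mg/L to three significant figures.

C_s ≈ 8.29 mg/L

C_s = 14.652 − 0.41022×24.3 + 0.007991×24.3² − 7.7774×10⁻⁵×24.3³ = 8.286 mg/L.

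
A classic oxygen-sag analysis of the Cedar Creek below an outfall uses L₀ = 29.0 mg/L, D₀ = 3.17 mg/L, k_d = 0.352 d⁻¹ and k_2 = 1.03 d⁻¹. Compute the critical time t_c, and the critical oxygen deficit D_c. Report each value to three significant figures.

At the critical point dD/dt = 0, so k_d L₀ e^(−k_d t) = k_2 D. Substituting D(t) from the Streeter–Phelps equation and solving for t gives
t_c = ln[(k_2/k_d)(1 − D₀(k_2−k_d)/(k_d L₀))] / (k_2−k_d).
Here k_2−k_d = 0.6780 d⁻¹ and 1 − D₀(k_2−k_d)/(k_d L₀) = 1 − 3.17×0.6780/(0.352×29.0) = 0.7895, so
t_c = ln(2.926 × 0.7895) / 0.6780 = 0.8373 / 0.6780 = 1.235 d.
L(t_c) = L₀ e^(−k_d t_c) = 29.0 × 0.6475 = 18.78 mg/L, and at the critical point k_2 D_c = k_d L, so D_c = (0.352/1.03) × 18.78 = 6.417 mg/L.

t_c ≈ 1.23 d; D_c ≈ 6.42 mg/L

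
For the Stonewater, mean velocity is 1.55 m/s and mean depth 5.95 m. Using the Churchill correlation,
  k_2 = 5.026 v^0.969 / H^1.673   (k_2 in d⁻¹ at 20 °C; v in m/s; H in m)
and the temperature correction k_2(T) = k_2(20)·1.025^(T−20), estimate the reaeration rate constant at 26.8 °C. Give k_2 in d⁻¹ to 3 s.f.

k_2(20) = 5.026 × 1.55^0.969 / 5.95^1.673 = 5.026 × 1.529 / 19.76 = 0.3889 d⁻¹.
k_2(26.8) = 0.3889 × 1.025^(26.8−20) = 0.3889 × 1.183 = 0.4601 d⁻¹.

k_2 ≈ 0.460 d⁻¹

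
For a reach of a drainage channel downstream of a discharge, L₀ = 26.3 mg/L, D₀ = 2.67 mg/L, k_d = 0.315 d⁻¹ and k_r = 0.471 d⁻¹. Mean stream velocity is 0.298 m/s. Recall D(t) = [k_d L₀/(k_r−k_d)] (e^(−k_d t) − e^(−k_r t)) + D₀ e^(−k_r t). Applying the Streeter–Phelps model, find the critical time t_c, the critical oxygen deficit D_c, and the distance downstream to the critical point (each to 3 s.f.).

At the critical point dD/dt = 0, so k_d L₀ e^(−k_d t) = k_r D. Substituting D(t) from the Streeter–Phelps equation and solving for t gives
t_c = ln[(k_r/k_d)(1 − D₀(k_r−k_d)/(k_d L₀))] / (k_r−k_d).
Here k_r−k_d = 0.1560 d⁻¹ and 1 − D₀(k_r−k_d)/(k_d L₀) = 1 − 2.67×0.1560/(0.315×26.3) = 0.9497, so
t_c = ln(1.495 × 0.9497) / 0.1560 = 0.3507 / 0.1560 = 2.248 d.
L(t_c) = L₀ e^(−k_d t_c) = 26.3 × 0.4926 = 12.95 mg/L, and at the critical point k_r D_c = k_d L, so D_c = (0.315/0.471) × 12.95 = 8.664 mg/L.
x_c = v t_c = 0.298 m/s × 2.248 d × 86400 s/d = 57880 m ≈ 57.9 km.

t_c ≈ 2.25 d; D_c ≈ 8.66 mg/L; x_c ≈ 57.9 km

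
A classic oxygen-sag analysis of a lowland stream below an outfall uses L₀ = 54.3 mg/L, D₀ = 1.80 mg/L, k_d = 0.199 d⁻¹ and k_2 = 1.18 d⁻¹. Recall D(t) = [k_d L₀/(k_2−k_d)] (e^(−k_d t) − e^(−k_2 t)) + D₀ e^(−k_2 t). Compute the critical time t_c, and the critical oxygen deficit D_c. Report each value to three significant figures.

With k_2/k_d = 5.930 and 1 − D₀(k_2−k_d)/(k_d L₀) = 0.8366,
t_c = ln(5.930 × 0.8366) / (1.18 − 0.199) = ln(4.961) / 0.9810 = 1.602/0.9810 = 1.633 d.
D_c = (k_d/k_2) L₀ e^(−k_d t_c) = (0.199/1.18) × 54.3 × e^(−0.199×1.633) = 0.1686 × 54.3 × 0.7226 = 6.617 mg/L.

t_c ≈ 1.63 d; D_c ≈ 6.62 mg/L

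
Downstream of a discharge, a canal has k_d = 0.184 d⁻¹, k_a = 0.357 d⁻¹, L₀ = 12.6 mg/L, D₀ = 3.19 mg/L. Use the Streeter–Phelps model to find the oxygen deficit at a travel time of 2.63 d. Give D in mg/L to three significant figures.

D ≈ 4.27 mg/L

k_d L₀/(k_a−k_d) = 0.184×12.6/(0.357−0.184) = 2.318/0.1730 = 13.40 mg/L.
e^(−k_d t) = e^(−0.184×2.630) = 0.6164; e^(−k_a t) = e^(−0.357×2.630) = 0.3911.
D = 13.40 × (0.6164 − 0.3911) + 3.19 × 0.3911 = 3.019 + 1.247 = 4.267 mg/L.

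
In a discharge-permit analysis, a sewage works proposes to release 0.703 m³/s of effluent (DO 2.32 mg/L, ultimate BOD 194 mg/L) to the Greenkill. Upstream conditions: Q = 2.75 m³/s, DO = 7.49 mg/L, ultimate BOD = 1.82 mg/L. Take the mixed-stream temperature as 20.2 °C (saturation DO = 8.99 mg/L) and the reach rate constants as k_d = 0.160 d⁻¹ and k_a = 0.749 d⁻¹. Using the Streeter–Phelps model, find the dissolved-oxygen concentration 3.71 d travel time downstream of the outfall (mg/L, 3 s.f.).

DO ≈ 3.38 mg/L

Mixed DO = (2.75×7.49 + 0.703×2.32)/(2.75+0.703) = 22.23/3.453 = 6.437 mg/L.
Mixed L₀ = (2.75×1.82 + 0.703×194)/(3.453) = 141.4/3.453 = 40.95 mg/L.
Initial deficit D₀ = C_s − DO₀ = 8.99 − 6.437 = 2.553 mg/L.
D(3.71) = [0.160×40.95/(0.749−0.160)](e^(−0.160×3.71) − e^(−0.749×3.71)) + 2.553 e^(−0.749×3.71)
= 11.12 × (0.5523 − 0.06211) + 2.553 × 0.06211 = 5.611 mg/L.
DO = 8.99 − 5.611 = 3.379 mg/L.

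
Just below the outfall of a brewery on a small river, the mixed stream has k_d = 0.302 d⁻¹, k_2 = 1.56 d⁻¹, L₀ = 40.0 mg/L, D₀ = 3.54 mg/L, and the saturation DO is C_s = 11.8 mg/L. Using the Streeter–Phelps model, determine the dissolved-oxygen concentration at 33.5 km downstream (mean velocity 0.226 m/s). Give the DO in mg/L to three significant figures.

DO ≈ 6.50 mg/L

Travel time t = x/v = 33.5 km / (0.226 m/s) = 33500 m / 0.226 m/s = 148200 s = 1.716 d.
k_d L₀/(k_2−k_d) = 0.302×40.0/(1.56−0.302) = 12.08/1.258 = 9.603 mg/L.
e^(−k_d t) = e^(−0.302×1.716) = 0.5956; e^(−k_2 t) = e^(−1.56×1.716) = 0.06881.
D = 9.603 × (0.5956 − 0.06881) + 3.54 × 0.06881 = 5.059 + 0.2436 = 5.302 mg/L.
DO = C_s − D = 11.8 − 5.302 = 6.498 mg/L.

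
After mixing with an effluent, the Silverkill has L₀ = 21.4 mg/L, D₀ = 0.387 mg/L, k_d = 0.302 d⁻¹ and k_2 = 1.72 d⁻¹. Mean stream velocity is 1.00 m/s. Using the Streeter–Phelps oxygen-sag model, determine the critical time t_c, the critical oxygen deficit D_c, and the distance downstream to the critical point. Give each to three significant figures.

At the critical point dD/dt = 0, so k_d L₀ e^(−k_d t) = k_2 D. Substituting D(t) from the Streeter–Phelps equation and solving for t gives
t_c = ln[(k_2/k_d)(1 − D₀(k_2−k_d)/(k_d L₀))] / (k_2−k_d).
Here k_2−k_d = 1.418 d⁻¹ and 1 − D₀(k_2−k_d)/(k_d L₀) = 1 − 0.387×1.418/(0.302×21.4) = 0.9151, so
t_c = ln(5.695 × 0.9151) / 1.418 = 1.651 / 1.418 = 1.164 d.
L(t_c) = L₀ e^(−k_d t_c) = 21.4 × 0.7036 = 15.06 mg/L, and at the critical point k_2 D_c = k_d L, so D_c = (0.302/1.72) × 15.06 = 2.644 mg/L.
x_c = v t_c = 1.00 m/s × 1.164 d × 86400 s/d = 100600 m ≈ 101 km.

t_c ≈ 1.16 d; D_c ≈ 2.64 mg/L; x_c ≈ 101 km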